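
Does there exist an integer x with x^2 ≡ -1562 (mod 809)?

yes

Reduce the numerator: -1562 ≡ 56 (mod 809), so (-1562|809) = (56|809).
Factor out 2: 56 = 2^3·7. Since 809 ≡ 1 (mod 8), (2|809) = +1, and (2|809)^3 = +1. Now have (7|809).
809 ≡ 1 (mod 4), so quadratic reciprocity gives (7|809) = (809|7). Reduce: 809 ≡ 4 (mod 7). Now have (4|7).
Factor out 2: 4 = 2^2. Since 7 ≡ 7 (mod 8), (2|7) = +1, and (2|7)^2 = +1. Now have (1|7).
(1|7) = 1. Collecting the sign factors: 1.
(-1562|809) = 1, and 809 is prime, so -1562 is a quadratic residue mod 809.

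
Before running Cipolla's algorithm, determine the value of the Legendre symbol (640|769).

Factor out 2: 640 = 2^7·5. Since 769 ≡ 1 (mod 8), (2|769) = +1, and (2|769)^7 = +1. Now have (5|769).
5 ≡ 1 (mod 4), so quadratic reciprocity gives (5|769) = (769|5). Reduce: 769 ≡ 4 (mod 5). Now have (4|5).
Factor out 2: 4 = 2^2. Since 5 ≡ 5 (mod 8), (2|5) = -1, and (2|5)^2 = +1. Now have (1|5).
(1|5) = 1. Collecting the sign factors: 1.

1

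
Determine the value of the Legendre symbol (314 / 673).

-1

Factor out 2: 314 = 2·157. Since 673 ≡ 1 (mod 8), (2 / 673) = +1. Now have (157 / 673).
157 ≡ 1 (mod 4), so quadratic reciprocity gives (157 / 673) = (673 / 157). Reduce: 673 ≡ 45 (mod 157). Now have (45 / 157).
45 ≡ 1 (mod 4), so quadratic reciprocity gives (45 / 157) = (157 / 45). Reduce: 157 ≡ 22 (mod 45). Now have (22 / 45).
Factor out 2: 22 = 2·11. Since 45 ≡ 5 (mod 8), (2 / 45) = -1. Now have -(11 / 45).
45 ≡ 1 (mod 4), so quadratic reciprocity gives (11 / 45) = (45 / 11). Reduce: 45 ≡ 1 (mod 11). Now have -(1 / 11).
(1 / 11) = 1. Collecting the sign factors: -1.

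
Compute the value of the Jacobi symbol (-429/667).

Pull out -1: (-429/667) = (-1/667)·(429/667). Since 667 ≡ 3 (mod 4), (-1/667) = -1. Now have -(429/667).
429 ≡ 1 (mod 4), so quadratic reciprocity gives (429/667) = (667/429). Reduce: 667 ≡ 238 (mod 429). Now have -(238/429).
Factor out 2: 238 = 2·119. Since 429 ≡ 5 (mod 8), (2/429) = -1. Now have (119/429).
429 ≡ 1 (mod 4), so quadratic reciprocity gives (119/429) = (429/119). Reduce: 429 ≡ 72 (mod 119). Now have (72/119).
Factor out 2: 72 = 2^3·9. Since 119 ≡ 7 (mod 8), (2/119) = +1, and (2/119)^3 = +1. Now have (9/119).
9 ≡ 1 (mod 4), so quadratic reciprocity gives (9/119) = (119/9). Reduce: 119 ≡ 2 (mod 9). Now have (2/9).
Factor out 2: 2 = 2. Since 9 ≡ 1 (mod 8), (2/9) = +1. Now have (1/9).
(1/9) = 1. Collecting the sign factors: 1.

1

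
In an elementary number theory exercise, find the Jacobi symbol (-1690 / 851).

Reduce the numerator: -1690 ≡ 12 (mod 851), so (-1690 / 851) = (12 / 851).
Factor out 2: 12 = 2^2·3. Since 851 ≡ 3 (mod 8), (2 / 851) = -1, and (2 / 851)^2 = +1. Now have (3 / 851).
Both 3 ≡ 3 and 851 ≡ 3 (mod 4), so reciprocity gives (3 / 851) = -(851 / 3). Reduce: 851 ≡ 2 (mod 3). Now have -(2 / 3).
Factor out 2: 2 = 2. Since 3 ≡ 3 (mod 8), (2 / 3) = -1. Now have (1 / 3).
(1 / 3) = 1. Collecting the sign factors: 1.

1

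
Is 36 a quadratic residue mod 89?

yes

(36|89)
  = (9|89)    [89 ≡ 1 mod 8 ⇒ (2|89)^2 = +1]
  = (89|9)    [QR: 9 ≡ 1 mod 4, sign kept]
  = (8|9)    [89 ≡ 8 mod 9]
  = (1|9)    [9 ≡ 1 mod 8 ⇒ (2|9)^3 = +1]
  = 1    [(1|9) = 1]
The Legendre symbol is 1, so x^2 ≡ 36 (mod 89) has solution.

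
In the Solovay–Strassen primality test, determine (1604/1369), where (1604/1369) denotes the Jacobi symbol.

1

Reduce the numerator: 1604 ≡ 235 (mod 1369), so (1604/1369) = (235/1369).
1369 ≡ 1 (mod 4), so quadratic reciprocity gives (235/1369) = (1369/235). Reduce: 1369 ≡ 194 (mod 235). Now have (194/235).
Factor out 2: 194 = 2·97. Since 235 ≡ 3 (mod 8), (2/235) = -1. Now have -(97/235).
97 ≡ 1 (mod 4), so quadratic reciprocity gives (97/235) = (235/97). Reduce: 235 ≡ 41 (mod 97). Now have -(41/97).
41 ≡ 1 (mod 4), so quadratic reciprocity gives (41/97) = (97/41). Reduce: 97 ≡ 15 (mod 41). Now have -(15/41).
41 ≡ 1 (mod 4), so quadratic reciprocity gives (15/41) = (41/15). Reduce: 41 ≡ 11 (mod 15). Now have -(11/15).
Both 11 ≡ 3 and 15 ≡ 3 (mod 4), so reciprocity gives (11/15) = -(15/11). Reduce: 15 ≡ 4 (mod 11). Now have (4/11).
Factor out 2: 4 = 2^2. Since 11 ≡ 3 (mod 8), (2/11) = -1, and (2/11)^2 = +1. Now have (1/11).
(1/11) = 1. Collecting the sign factors: 1.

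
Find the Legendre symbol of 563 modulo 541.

Reduce the numerator: 563 ≡ 22 (mod 541), so (563|541) = (22|541).
Factor out 2: 22 = 2·11. Since 541 ≡ 5 (mod 8), (2|541) = -1. Now have -(11|541).
541 ≡ 1 (mod 4), so quadratic reciprocity gives (11|541) = (541|11). Reduce: 541 ≡ 2 (mod 11). Now have -(2|11).
Factor out 2: 2 = 2. Since 11 ≡ 3 (mod 8), (2|11) = -1. Now have (1|11).
(1|11) = 1. Collecting the sign factors: 1.

1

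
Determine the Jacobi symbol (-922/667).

-1

Pull out -1: (-922/667) = (-1/667)·(922/667). Since 667 ≡ 3 (mod 4), (-1/667) = -1. Now have -(922/667).
Reduce the numerator: 922 ≡ 255 (mod 667), so (922/667) = (255/667).
Both 255 ≡ 3 and 667 ≡ 3 (mod 4), so reciprocity gives (255/667) = -(667/255). Reduce: 667 ≡ 157 (mod 255). Now have (157/255).
157 ≡ 1 (mod 4), so quadratic reciprocity gives (157/255) = (255/157). Reduce: 255 ≡ 98 (mod 157). Now have (98/157).
Factor out 2: 98 = 2·49. Since 157 ≡ 5 (mod 8), (2/157) = -1. Now have -(49/157).
49 ≡ 1 (mod 4), so quadratic reciprocity gives (49/157) = (157/49). Reduce: 157 ≡ 10 (mod 49). Now have -(10/49).
Factor out 2: 10 = 2·5. Since 49 ≡ 1 (mod 8), (2/49) = +1. Now have -(5/49).
5 ≡ 1 (mod 4), so quadratic reciprocity gives (5/49) = (49/5). Reduce: 49 ≡ 4 (mod 5). Now have -(4/5).
Factor out 2: 4 = 2^2. Since 5 ≡ 5 (mod 8), (2/5) = -1, and (2/5)^2 = +1. Now have -(1/5).
(1/5) = 1. Collecting the sign factors: -1.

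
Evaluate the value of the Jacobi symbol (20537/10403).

1

(20537/10403)
  = (10134/10403)    [20537 ≡ 10134 mod 10403]
  = -(5067/10403)    [10403 ≡ 3 mod 8 ⇒ (2/10403) = -1]
  = (10403/5067)    [QR: both ≡ 3 mod 4, sign flips]
  = (269/5067)    [10403 ≡ 269 mod 5067]
  = (5067/269)    [QR: 269 ≡ 1 mod 4, sign kept]
  = (225/269)    [5067 ≡ 225 mod 269]
  = (269/225)    [QR: 225 ≡ 1 mod 4, sign kept]
  = (44/225)    [269 ≡ 44 mod 225]
  = (11/225)    [225 ≡ 1 mod 8 ⇒ (2/225)^2 = +1]
  = (225/11)    [QR: 225 ≡ 1 mod 4, sign kept]
  = (5/11)    [225 ≡ 5 mod 11]
  = (11/5)    [QR: 5 ≡ 1 mod 4, sign kept]
  = (1/5)    [11 ≡ 1 mod 5]
  = 1    [(1/5) = 1]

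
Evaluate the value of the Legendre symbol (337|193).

1

(337|193)
  = (144|193)    [337 ≡ 144 mod 193]
  = (9|193)    [193 ≡ 1 mod 8 ⇒ (2|193)^4 = +1]
  = (193|9)    [QR: 9 ≡ 1 mod 4, sign kept]
  = (4|9)    [193 ≡ 4 mod 9]
  = (1|9)    [9 ≡ 1 mod 8 ⇒ (2|9)^2 = +1]
  = 1    [(1|9) = 1]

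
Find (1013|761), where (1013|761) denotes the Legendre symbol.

(1013|761)
  = (252|761)    [1013 ≡ 252 mod 761]
  = (63|761)    [761 ≡ 1 mod 8 ⇒ (2|761)^2 = +1]
  = (761|63)    [QR: 761 ≡ 1 mod 4, sign kept]
  = (5|63)    [761 ≡ 5 mod 63]
  = (63|5)    [QR: 5 ≡ 1 mod 4, sign kept]
  = (3|5)    [63 ≡ 3 mod 5]
  = (5|3)    [QR: 5 ≡ 1 mod 4, sign kept]
  = (2|3)    [5 ≡ 2 mod 3]
  = -(1|3)    [3 ≡ 3 mod 8 ⇒ (2|3) = -1]
  = -1    [(1|3) = 1]

-1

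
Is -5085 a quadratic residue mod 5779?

(-5085|5779)
  = -(5085|5779)    [5779 ≡ 3 mod 4 ⇒ (-1|5779) = -1]
  = -(5779|5085)    [QR: 5085 ≡ 1 mod 4, sign kept]
  = -(694|5085)    [5779 ≡ 694 mod 5085]
  = (347|5085)    [5085 ≡ 5 mod 8 ⇒ (2|5085) = -1]
  = (5085|347)    [QR: 5085 ≡ 1 mod 4, sign kept]
  = (227|347)    [5085 ≡ 227 mod 347]
  = -(347|227)    [QR: both ≡ 3 mod 4, sign flips]
  = -(120|227)    [347 ≡ 120 mod 227]
  = (15|227)    [227 ≡ 3 mod 8 ⇒ (2|227)^3 = -1]
  = -(227|15)    [QR: both ≡ 3 mod 4, sign flips]
  = -(2|15)    [227 ≡ 2 mod 15]
  = -(1|15)    [15 ≡ 7 mod 8 ⇒ (2|15) = +1]
  = -1    [(1|15) = 1]
(-5085|5779) = -1, and 5779 is prime, so -5085 is not a quadratic residue mod 5779.

no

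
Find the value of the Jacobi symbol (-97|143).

1

(-97|143)
  = (46|143)    [-97 ≡ 46 mod 143]
  = (23|143)    [143 ≡ 7 mod 8 ⇒ (2|143) = +1]
  = -(143|23)    [QR: both ≡ 3 mod 4, sign flips]
  = -(5|23)    [143 ≡ 5 mod 23]
  = -(23|5)    [QR: 5 ≡ 1 mod 4, sign kept]
  = -(3|5)    [23 ≡ 3 mod 5]
  = -(5|3)    [QR: 5 ≡ 1 mod 4, sign kept]
  = -(2|3)    [5 ≡ 2 mod 3]
  = (1|3)    [3 ≡ 3 mod 8 ⇒ (2|3) = -1]
  = 1    [(1|3) = 1]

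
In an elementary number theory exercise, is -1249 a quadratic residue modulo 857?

Reduce the numerator: -1249 ≡ 465 (mod 857), so (-1249/857) = (465/857).
465 ≡ 1 (mod 4), so quadratic reciprocity gives (465/857) = (857/465). Reduce: 857 ≡ 392 (mod 465). Now have (392/465).
Factor out 2: 392 = 2^3·49. Since 465 ≡ 1 (mod 8), (2/465) = +1, and (2/465)^3 = +1. Now have (49/465).
49 ≡ 1 (mod 4), so quadratic reciprocity gives (49/465) = (465/49). Reduce: 465 ≡ 24 (mod 49). Now have (24/49).
Factor out 2: 24 = 2^3·3. Since 49 ≡ 1 (mod 8), (2/49) = +1, and (2/49)^3 = +1. Now have (3/49).
49 ≡ 1 (mod 4), so quadratic reciprocity gives (3/49) = (49/3). Reduce: 49 ≡ 1 (mod 3). Now have (1/3).
(1/3) = 1. Collecting the sign factors: 1.
(-1249/857) = 1, and 857 is prime, so -1249 is a quadratic residue mod 857.

yes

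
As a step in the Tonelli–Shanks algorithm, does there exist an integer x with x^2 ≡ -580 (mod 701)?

(-580/701)
  = (121/701)    [-580 ≡ 121 mod 701]
  = (701/121)    [QR: 121 ≡ 1 mod 4, sign kept]
  = (96/121)    [701 ≡ 96 mod 121]
  = (3/121)    [121 ≡ 1 mod 8 ⇒ (2/121)^5 = +1]
  = (121/3)    [QR: 121 ≡ 1 mod 4, sign kept]
  = (1/3)    [121 ≡ 1 mod 3]
  = 1    [(1/3) = 1]
(-580/701) = 1, and 701 is prime, so -580 is a quadratic residue mod 701.

yes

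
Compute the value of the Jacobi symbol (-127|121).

1

(-127|121)
  = (115|121)    [-127 ≡ 115 mod 121]
  = (121|115)    [QR: 121 ≡ 1 mod 4, sign kept]
  = (6|115)    [121 ≡ 6 mod 115]
  = -(3|115)    [115 ≡ 3 mod 8 ⇒ (2|115) = -1]
  = (115|3)    [QR: both ≡ 3 mod 4, sign flips]
  = (1|3)    [115 ≡ 1 mod 3]
  = 1    [(1|3) = 1]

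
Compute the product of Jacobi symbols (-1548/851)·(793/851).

By multiplicativity, (-1548·793/851) = (-1548/851)·(793/851).
First factor (-1548/851):
(-1548/851)
  = (154/851)    [-1548 ≡ 154 mod 851]
  = -(77/851)    [851 ≡ 3 mod 8 ⇒ (2/851) = -1]
  = -(851/77)    [QR: 77 ≡ 1 mod 4, sign kept]
  = -(4/77)    [851 ≡ 4 mod 77]
  = -(1/77)    [77 ≡ 5 mod 8 ⇒ (2/77)^2 = +1]
  = -1    [(1/77) = 1]
Second factor (793/851):
(793/851)
  = (851/793)    [QR: 793 ≡ 1 mod 4, sign kept]
  = (58/793)    [851 ≡ 58 mod 793]
  = (29/793)    [793 ≡ 1 mod 8 ⇒ (2/793) = +1]
  = (793/29)    [QR: 29 ≡ 1 mod 4, sign kept]
  = (10/29)    [793 ≡ 10 mod 29]
  = -(5/29)    [29 ≡ 5 mod 8 ⇒ (2/29) = -1]
  = -(29/5)    [QR: 5 ≡ 1 mod 4, sign kept]
  = -(4/5)    [29 ≡ 4 mod 5]
  = -(1/5)    [5 ≡ 5 mod 8 ⇒ (2/5)^2 = +1]
  = -1    [(1/5) = 1]
Product: (-1)·(-1) = 1.

1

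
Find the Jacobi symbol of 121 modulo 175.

121 ≡ 1 (mod 4), so quadratic reciprocity gives (121/175) = (175/121). Reduce: 175 ≡ 54 (mod 121). Now have (54/121).
Factor out 2: 54 = 2·27. Since 121 ≡ 1 (mod 8), (2/121) = +1. Now have (27/121).
121 ≡ 1 (mod 4), so quadratic reciprocity gives (27/121) = (121/27). Reduce: 121 ≡ 13 (mod 27). Now have (13/27).
13 ≡ 1 (mod 4), so quadratic reciprocity gives (13/27) = (27/13). Reduce: 27 ≡ 1 (mod 13). Now have (1/13).
(1/13) = 1. Collecting the sign factors: 1.

1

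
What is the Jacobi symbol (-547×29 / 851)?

-1

By multiplicativity, (-547·29 / 851) = (-547 / 851)·(29 / 851).
First factor (-547 / 851):
Reduce the numerator: -547 ≡ 304 (mod 851), so (-547 / 851) = (304 / 851).
Factor out 2: 304 = 2^4·19. Since 851 ≡ 3 (mod 8), (2 / 851) = -1, and (2 / 851)^4 = +1. Now have (19 / 851).
Both 19 ≡ 3 and 851 ≡ 3 (mod 4), so reciprocity gives (19 / 851) = -(851 / 19). Reduce: 851 ≡ 15 (mod 19). Now have -(15 / 19).
Both 15 ≡ 3 and 19 ≡ 3 (mod 4), so reciprocity gives (15 / 19) = -(19 / 15). Reduce: 19 ≡ 4 (mod 15). Now have (4 / 15).
Factor out 2: 4 = 2^2. Since 15 ≡ 7 (mod 8), (2 / 15) = +1, and (2 / 15)^2 = +1. Now have (1 / 15).
(1 / 15) = 1. Collecting the sign factors: 1.
Second factor (29 / 851):
29 ≡ 1 (mod 4), so quadratic reciprocity gives (29 / 851) = (851 / 29). Reduce: 851 ≡ 10 (mod 29). Now have (10 / 29).
Factor out 2: 10 = 2·5. Since 29 ≡ 5 (mod 8), (2 / 29) = -1. Now have -(5 / 29).
5 ≡ 1 (mod 4), so quadratic reciprocity gives (5 / 29) = (29 / 5). Reduce: 29 ≡ 4 (mod 5). Now have -(4 / 5).
Factor out 2: 4 = 2^2. Since 5 ≡ 5 (mod 8), (2 / 5) = -1, and (2 / 5)^2 = +1. Now have -(1 / 5).
(1 / 5) = 1. Collecting the sign factors: -1.
Product: (1)·(-1) = -1.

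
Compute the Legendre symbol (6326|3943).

Reduce the numerator: 6326 ≡ 2383 (mod 3943), so (6326|3943) = (2383|3943).
Both 2383 ≡ 3 and 3943 ≡ 3 (mod 4), so reciprocity gives (2383|3943) = -(3943|2383). Reduce: 3943 ≡ 1560 (mod 2383). Now have -(1560|2383).
Factor out 2: 1560 = 2^3·195. Since 2383 ≡ 7 (mod 8), (2|2383) = +1, and (2|2383)^3 = +1. Now have -(195|2383).
Both 195 ≡ 3 and 2383 ≡ 3 (mod 4), so reciprocity gives (195|2383) = -(2383|195). Reduce: 2383 ≡ 43 (mod 195). Now have (43|195).
Both 43 ≡ 3 and 195 ≡ 3 (mod 4), so reciprocity gives (43|195) = -(195|43). Reduce: 195 ≡ 23 (mod 43). Now have -(23|43).
Both 23 ≡ 3 and 43 ≡ 3 (mod 4), so reciprocity gives (23|43) = -(43|23). Reduce: 43 ≡ 20 (mod 23). Now have (20|23).
Factor out 2: 20 = 2^2·5. Since 23 ≡ 7 (mod 8), (2|23) = +1, and (2|23)^2 = +1. Now have (5|23).
5 ≡ 1 (mod 4), so quadratic reciprocity gives (5|23) = (23|5). Reduce: 23 ≡ 3 (mod 5). Now have (3|5).
5 ≡ 1 (mod 4), so quadratic reciprocity gives (3|5) = (5|3). Reduce: 5 ≡ 2 (mod 3). Now have (2|3).
Factor out 2: 2 = 2. Since 3 ≡ 3 (mod 8), (2|3) = -1. Now have -(1|3).
(1|3) = 1. Collecting the sign factors: -1.

-1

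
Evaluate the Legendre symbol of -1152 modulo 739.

Pull out -1: (-1152/739) = (-1/739)·(1152/739). Since 739 ≡ 3 (mod 4), (-1/739) = -1. Now have -(1152/739).
Reduce the numerator: 1152 ≡ 413 (mod 739), so (1152/739) = (413/739).
413 ≡ 1 (mod 4), so quadratic reciprocity gives (413/739) = (739/413). Reduce: 739 ≡ 326 (mod 413). Now have -(326/413).
Factor out 2: 326 = 2·163. Since 413 ≡ 5 (mod 8), (2/413) = -1. Now have (163/413).
413 ≡ 1 (mod 4), so quadratic reciprocity gives (163/413) = (413/163). Reduce: 413 ≡ 87 (mod 163). Now have (87/163).
Both 87 ≡ 3 and 163 ≡ 3 (mod 4), so reciprocity gives (87/163) = -(163/87). Reduce: 163 ≡ 76 (mod 87). Now have -(76/87).
Factor out 2: 76 = 2^2·19. Since 87 ≡ 7 (mod 8), (2/87) = +1, and (2/87)^2 = +1. Now have -(19/87).
Both 19 ≡ 3 and 87 ≡ 3 (mod 4), so reciprocity gives (19/87) = -(87/19). Reduce: 87 ≡ 11 (mod 19). Now have (11/19).
Both 11 ≡ 3 and 19 ≡ 3 (mod 4), so reciprocity gives (11/19) = -(19/11). Reduce: 19 ≡ 8 (mod 11). Now have -(8/11).
Factor out 2: 8 = 2^3. Since 11 ≡ 3 (mod 8), (2/11) = -1, and (2/11)^3 = -1. Now have (1/11).
(1/11) = 1. Collecting the sign factors: 1.

1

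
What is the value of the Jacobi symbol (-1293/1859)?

(-1293/1859)
  = -(1293/1859)    [1859 ≡ 3 mod 4 ⇒ (-1/1859) = -1]
  = -(1859/1293)    [QR: 1293 ≡ 1 mod 4, sign kept]
  = -(566/1293)    [1859 ≡ 566 mod 1293]
  = (283/1293)    [1293 ≡ 5 mod 8 ⇒ (2/1293) = -1]
  = (1293/283)    [QR: 1293 ≡ 1 mod 4, sign kept]
  = (161/283)    [1293 ≡ 161 mod 283]
  = (283/161)    [QR: 161 ≡ 1 mod 4, sign kept]
  = (122/161)    [283 ≡ 122 mod 161]
  = (61/161)    [161 ≡ 1 mod 8 ⇒ (2/161) = +1]
  = (161/61)    [QR: 61 ≡ 1 mod 4, sign kept]
  = (39/61)    [161 ≡ 39 mod 61]
  = (61/39)    [QR: 61 ≡ 1 mod 4, sign kept]
  = (22/39)    [61 ≡ 22 mod 39]
  = (11/39)    [39 ≡ 7 mod 8 ⇒ (2/39) = +1]
  = -(39/11)    [QR: both ≡ 3 mod 4, sign flips]
  = -(6/11)    [39 ≡ 6 mod 11]
  = (3/11)    [11 ≡ 3 mod 8 ⇒ (2/11) = -1]
  = -(11/3)    [QR: both ≡ 3 mod 4, sign flips]
  = -(2/3)    [11 ≡ 2 mod 3]
  = (1/3)    [3 ≡ 3 mod 8 ⇒ (2/3) = -1]
  = 1    [(1/3) = 1]

1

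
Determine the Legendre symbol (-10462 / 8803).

(-10462 / 8803)
  = -(10462 / 8803)    [8803 ≡ 3 mod 4 ⇒ (-1 / 8803) = -1]
  = -(1659 / 8803)    [10462 ≡ 1659 mod 8803]
  = (8803 / 1659)    [QR: both ≡ 3 mod 4, sign flips]
  = (508 / 1659)    [8803 ≡ 508 mod 1659]
  = (127 / 1659)    [1659 ≡ 3 mod 8 ⇒ (2 / 1659)^2 = +1]
  = -(1659 / 127)    [QR: both ≡ 3 mod 4, sign flips]
  = -(8 / 127)    [1659 ≡ 8 mod 127]
  = -(1 / 127)    [127 ≡ 7 mod 8 ⇒ (2 / 127)^3 = +1]
  = -1    [(1 / 127) = 1]

-1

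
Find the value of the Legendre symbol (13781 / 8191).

(13781 / 8191)
  = (5590 / 8191)    [13781 ≡ 5590 mod 8191]
  = (2795 / 8191)    [8191 ≡ 7 mod 8 ⇒ (2 / 8191) = +1]
  = -(8191 / 2795)    [QR: both ≡ 3 mod 4, sign flips]
  = -(2601 / 2795)    [8191 ≡ 2601 mod 2795]
  = -(2795 / 2601)    [QR: 2601 ≡ 1 mod 4, sign kept]
  = -(194 / 2601)    [2795 ≡ 194 mod 2601]
  = -(97 / 2601)    [2601 ≡ 1 mod 8 ⇒ (2 / 2601) = +1]
  = -(2601 / 97)    [QR: 97 ≡ 1 mod 4, sign kept]
  = -(79 / 97)    [2601 ≡ 79 mod 97]
  = -(97 / 79)    [QR: 97 ≡ 1 mod 4, sign kept]
  = -(18 / 79)    [97 ≡ 18 mod 79]
  = -(9 / 79)    [79 ≡ 7 mod 8 ⇒ (2 / 79) = +1]
  = -(79 / 9)    [QR: 9 ≡ 1 mod 4, sign kept]
  = -(7 / 9)    [79 ≡ 7 mod 9]
  = -(9 / 7)    [QR: 9 ≡ 1 mod 4, sign kept]
  = -(2 / 7)    [9 ≡ 2 mod 7]
  = -(1 / 7)    [7 ≡ 7 mod 8 ⇒ (2 / 7) = +1]
  = -1    [(1 / 7) = 1]

-1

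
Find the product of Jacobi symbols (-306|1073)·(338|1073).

1

By multiplicativity, (-306·338|1073) = (-306|1073)·(338|1073).
First factor (-306|1073):
(-306|1073)
  = (767|1073)    [-306 ≡ 767 mod 1073]
  = (1073|767)    [QR: 1073 ≡ 1 mod 4, sign kept]
  = (306|767)    [1073 ≡ 306 mod 767]
  = (153|767)    [767 ≡ 7 mod 8 ⇒ (2|767) = +1]
  = (767|153)    [QR: 153 ≡ 1 mod 4, sign kept]
  = (2|153)    [767 ≡ 2 mod 153]
  = (1|153)    [153 ≡ 1 mod 8 ⇒ (2|153) = +1]
  = 1    [(1|153) = 1]
Second factor (338|1073):
(338|1073)
  = (169|1073)    [1073 ≡ 1 mod 8 ⇒ (2|1073) = +1]
  = (1073|169)    [QR: 169 ≡ 1 mod 4, sign kept]
  = (59|169)    [1073 ≡ 59 mod 169]
  = (169|59)    [QR: 169 ≡ 1 mod 4, sign kept]
  = (51|59)    [169 ≡ 51 mod 59]
  = -(59|51)    [QR: both ≡ 3 mod 4, sign flips]
  = -(8|51)    [59 ≡ 8 mod 51]
  = (1|51)    [51 ≡ 3 mod 8 ⇒ (2|51)^3 = -1]
  = 1    [(1|51) = 1]
Product: (1)·(1) = 1.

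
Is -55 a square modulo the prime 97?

no

(-55/97)
  = (42/97)    [-55 ≡ 42 mod 97]
  = (21/97)    [97 ≡ 1 mod 8 ⇒ (2/97) = +1]
  = (97/21)    [QR: 21 ≡ 1 mod 4, sign kept]
  = (13/21)    [97 ≡ 13 mod 21]
  = (21/13)    [QR: 13 ≡ 1 mod 4, sign kept]
  = (8/13)    [21 ≡ 8 mod 13]
  = -(1/13)    [13 ≡ 5 mod 8 ⇒ (2/13)^3 = -1]
  = -1    [(1/13) = 1]
The Legendre symbol is -1, so x^2 ≡ -55 (mod 97) has no solution.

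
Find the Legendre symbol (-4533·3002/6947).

By multiplicativity, (-4533·3002/6947) = (-4533/6947)·(3002/6947).
First factor (-4533/6947):
Reduce the numerator: -4533 ≡ 2414 (mod 6947), so (-4533/6947) = (2414/6947).
Factor out 2: 2414 = 2·1207. Since 6947 ≡ 3 (mod 8), (2/6947) = -1. Now have -(1207/6947).
Both 1207 ≡ 3 and 6947 ≡ 3 (mod 4), so reciprocity gives (1207/6947) = -(6947/1207). Reduce: 6947 ≡ 912 (mod 1207). Now have (912/1207).
Factor out 2: 912 = 2^4·57. Since 1207 ≡ 7 (mod 8), (2/1207) = +1, and (2/1207)^4 = +1. Now have (57/1207).
57 ≡ 1 (mod 4), so quadratic reciprocity gives (57/1207) = (1207/57). Reduce: 1207 ≡ 10 (mod 57). Now have (10/57).
Factor out 2: 10 = 2·5. Since 57 ≡ 1 (mod 8), (2/57) = +1. Now have (5/57).
5 ≡ 1 (mod 4), so quadratic reciprocity gives (5/57) = (57/5). Reduce: 57 ≡ 2 (mod 5). Now have (2/5).
Factor out 2: 2 = 2. Since 5 ≡ 5 (mod 8), (2/5) = -1. Now have -(1/5).
(1/5) = 1. Collecting the sign factors: -1.
Second factor (3002/6947):
Factor out 2: 3002 = 2·1501. Since 6947 ≡ 3 (mod 8), (2/6947) = -1. Now have -(1501/6947).
1501 ≡ 1 (mod 4), so quadratic reciprocity gives (1501/6947) = (6947/1501). Reduce: 6947 ≡ 943 (mod 1501). Now have -(943/1501).
1501 ≡ 1 (mod 4), so quadratic reciprocity gives (943/1501) = (1501/943). Reduce: 1501 ≡ 558 (mod 943). Now have -(558/943).
Factor out 2: 558 = 2·279. Since 943 ≡ 7 (mod 8), (2/943) = +1. Now have -(279/943).
Both 279 ≡ 3 and 943 ≡ 3 (mod 4), so reciprocity gives (279/943) = -(943/279). Reduce: 943 ≡ 106 (mod 279). Now have (106/279).
Factor out 2: 106 = 2·53. Since 279 ≡ 7 (mod 8), (2/279) = +1. Now have (53/279).
53 ≡ 1 (mod 4), so quadratic reciprocity gives (53/279) = (279/53). Reduce: 279 ≡ 14 (mod 53). Now have (14/53).
Factor out 2: 14 = 2·7. Since 53 ≡ 5 (mod 8), (2/53) = -1. Now have -(7/53).
53 ≡ 1 (mod 4), so quadratic reciprocity gives (7/53) = (53/7). Reduce: 53 ≡ 4 (mod 7). Now have -(4/7).
Factor out 2: 4 = 2^2. Since 7 ≡ 7 (mod 8), (2/7) = +1, and (2/7)^2 = +1. Now have -(1/7).
(1/7) = 1. Collecting the sign factors: -1.
Product: (-1)·(-1) = 1.

1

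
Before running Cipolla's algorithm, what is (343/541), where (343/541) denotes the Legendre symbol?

(343/541)
  = (541/343)    [QR: 541 ≡ 1 mod 4, sign kept]
  = (198/343)    [541 ≡ 198 mod 343]
  = (99/343)    [343 ≡ 7 mod 8 ⇒ (2/343) = +1]
  = -(343/99)    [QR: both ≡ 3 mod 4, sign flips]
  = -(46/99)    [343 ≡ 46 mod 99]
  = (23/99)    [99 ≡ 3 mod 8 ⇒ (2/99) = -1]
  = -(99/23)    [QR: both ≡ 3 mod 4, sign flips]
  = -(7/23)    [99 ≡ 7 mod 23]
  = (23/7)    [QR: both ≡ 3 mod 4, sign flips]
  = (2/7)    [23 ≡ 2 mod 7]
  = (1/7)    [7 ≡ 7 mod 8 ⇒ (2/7) = +1]
  = 1    [(1/7) = 1]

1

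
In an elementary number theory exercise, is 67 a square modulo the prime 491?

Both 67 ≡ 3 and 491 ≡ 3 (mod 4), so reciprocity gives (67/491) = -(491/67). Reduce: 491 ≡ 22 (mod 67). Now have -(22/67).
Factor out 2: 22 = 2·11. Since 67 ≡ 3 (mod 8), (2/67) = -1. Now have (11/67).
Both 11 ≡ 3 and 67 ≡ 3 (mod 4), so reciprocity gives (11/67) = -(67/11). Reduce: 67 ≡ 1 (mod 11). Now have -(1/11).
(1/11) = 1. Collecting the sign factors: -1.
(67/491) = -1, and 491 is prime, so 67 is not a quadratic residue mod 491.

no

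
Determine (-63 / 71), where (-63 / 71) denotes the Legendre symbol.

Reduce the numerator: -63 ≡ 8 (mod 71), so (-63 / 71) = (8 / 71).
Factor out 2: 8 = 2^3. Since 71 ≡ 7 (mod 8), (2 / 71) = +1, and (2 / 71)^3 = +1. Now have (1 / 71).
(1 / 71) = 1. Collecting the sign factors: 1.

1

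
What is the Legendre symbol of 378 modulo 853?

1

Factor out 2: 378 = 2·189. Since 853 ≡ 5 (mod 8), (2/853) = -1. Now have -(189/853).
189 ≡ 1 (mod 4), so quadratic reciprocity gives (189/853) = (853/189). Reduce: 853 ≡ 97 (mod 189). Now have -(97/189).
97 ≡ 1 (mod 4), so quadratic reciprocity gives (97/189) = (189/97). Reduce: 189 ≡ 92 (mod 97). Now have -(92/97).
Factor out 2: 92 = 2^2·23. Since 97 ≡ 1 (mod 8), (2/97) = +1, and (2/97)^2 = +1. Now have -(23/97).
97 ≡ 1 (mod 4), so quadratic reciprocity gives (23/97) = (97/23). Reduce: 97 ≡ 5 (mod 23). Now have -(5/23).
5 ≡ 1 (mod 4), so quadratic reciprocity gives (5/23) = (23/5). Reduce: 23 ≡ 3 (mod 5). Now have -(3/5).
5 ≡ 1 (mod 4), so quadratic reciprocity gives (3/5) = (5/3). Reduce: 5 ≡ 2 (mod 3). Now have -(2/3).
Factor out 2: 2 = 2. Since 3 ≡ 3 (mod 8), (2/3) = -1. Now have (1/3).
(1/3) = 1. Collecting the sign factors: 1.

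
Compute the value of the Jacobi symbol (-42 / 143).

(-42 / 143)
  = -(42 / 143)    [143 ≡ 3 mod 4 ⇒ (-1 / 143) = -1]
  = -(21 / 143)    [143 ≡ 7 mod 8 ⇒ (2 / 143) = +1]
  = -(143 / 21)    [QR: 21 ≡ 1 mod 4, sign kept]
  = -(17 / 21)    [143 ≡ 17 mod 21]
  = -(21 / 17)    [QR: 17 ≡ 1 mod 4, sign kept]
  = -(4 / 17)    [21 ≡ 4 mod 17]
  = -(1 / 17)    [17 ≡ 1 mod 8 ⇒ (2 / 17)^2 = +1]
  = -1    [(1 / 17) = 1]

-1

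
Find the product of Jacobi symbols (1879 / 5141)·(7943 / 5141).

1

By multiplicativity, (1879·7943 / 5141) = (1879 / 5141)·(7943 / 5141).
First factor (1879 / 5141):
(1879 / 5141)
  = (5141 / 1879)    [QR: 5141 ≡ 1 mod 4, sign kept]
  = (1383 / 1879)    [5141 ≡ 1383 mod 1879]
  = -(1879 / 1383)    [QR: both ≡ 3 mod 4, sign flips]
  = -(496 / 1383)    [1879 ≡ 496 mod 1383]
  = -(31 / 1383)    [1383 ≡ 7 mod 8 ⇒ (2 / 1383)^4 = +1]
  = (1383 / 31)    [QR: both ≡ 3 mod 4, sign flips]
  = (19 / 31)    [1383 ≡ 19 mod 31]
  = -(31 / 19)    [QR: both ≡ 3 mod 4, sign flips]
  = -(12 / 19)    [31 ≡ 12 mod 19]
  = -(3 / 19)    [19 ≡ 3 mod 8 ⇒ (2 / 19)^2 = +1]
  = (19 / 3)    [QR: both ≡ 3 mod 4, sign flips]
  = (1 / 3)    [19 ≡ 1 mod 3]
  = 1    [(1 / 3) = 1]
Second factor (7943 / 5141):
(7943 / 5141)
  = (2802 / 5141)    [7943 ≡ 2802 mod 5141]
  = -(1401 / 5141)    [5141 ≡ 5 mod 8 ⇒ (2 / 5141) = -1]
  = -(5141 / 1401)    [QR: 1401 ≡ 1 mod 4, sign kept]
  = -(938 / 1401)    [5141 ≡ 938 mod 1401]
  = -(469 / 1401)    [1401 ≡ 1 mod 8 ⇒ (2 / 1401) = +1]
  = -(1401 / 469)    [QR: 469 ≡ 1 mod 4, sign kept]
  = -(463 / 469)    [1401 ≡ 463 mod 469]
  = -(469 / 463)    [QR: 469 ≡ 1 mod 4, sign kept]
  = -(6 / 463)    [469 ≡ 6 mod 463]
  = -(3 / 463)    [463 ≡ 7 mod 8 ⇒ (2 / 463) = +1]
  = (463 / 3)    [QR: both ≡ 3 mod 4, sign flips]
  = (1 / 3)    [463 ≡ 1 mod 3]
  = 1    [(1 / 3) = 1]
Product: (1)·(1) = 1.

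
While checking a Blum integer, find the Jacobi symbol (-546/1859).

(-546/1859)
  = (1313/1859)    [-546 ≡ 1313 mod 1859]
  = (1859/1313)    [QR: 1313 ≡ 1 mod 4, sign kept]
  = (546/1313)    [1859 ≡ 546 mod 1313]
  = (273/1313)    [1313 ≡ 1 mod 8 ⇒ (2/1313) = +1]
  = (1313/273)    [QR: 273 ≡ 1 mod 4, sign kept]
  = (221/273)    [1313 ≡ 221 mod 273]
  = (273/221)    [QR: 221 ≡ 1 mod 4, sign kept]
  = (52/221)    [273 ≡ 52 mod 221]
  = (13/221)    [221 ≡ 5 mod 8 ⇒ (2/221)^2 = +1]
  = (221/13)    [QR: 13 ≡ 1 mod 4, sign kept]
  = (0/13)    [221 ≡ 0 mod 13]
  = 0    [numerator 0, gcd > 1]

0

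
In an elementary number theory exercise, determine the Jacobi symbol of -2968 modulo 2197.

1

Pull out -1: (-2968/2197) = (-1/2197)·(2968/2197). Since 2197 ≡ 1 (mod 4), (-1/2197) = +1. Now have (2968/2197).
Reduce the numerator: 2968 ≡ 771 (mod 2197), so (2968/2197) = (771/2197).
2197 ≡ 1 (mod 4), so quadratic reciprocity gives (771/2197) = (2197/771). Reduce: 2197 ≡ 655 (mod 771). Now have (655/771).
Both 655 ≡ 3 and 771 ≡ 3 (mod 4), so reciprocity gives (655/771) = -(771/655). Reduce: 771 ≡ 116 (mod 655). Now have -(116/655).
Factor out 2: 116 = 2^2·29. Since 655 ≡ 7 (mod 8), (2/655) = +1, and (2/655)^2 = +1. Now have -(29/655).
29 ≡ 1 (mod 4), so quadratic reciprocity gives (29/655) = (655/29). Reduce: 655 ≡ 17 (mod 29). Now have -(17/29).
17 ≡ 1 (mod 4), so quadratic reciprocity gives (17/29) = (29/17). Reduce: 29 ≡ 12 (mod 17). Now have -(12/17).
Factor out 2: 12 = 2^2·3. Since 17 ≡ 1 (mod 8), (2/17) = +1, and (2/17)^2 = +1. Now have -(3/17).
17 ≡ 1 (mod 4), so quadratic reciprocity gives (3/17) = (17/3). Reduce: 17 ≡ 2 (mod 3). Now have -(2/3).
Factor out 2: 2 = 2. Since 3 ≡ 3 (mod 8), (2/3) = -1. Now have (1/3).
(1/3) = 1. Collecting the sign factors: 1.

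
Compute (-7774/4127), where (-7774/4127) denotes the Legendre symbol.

-1

(-7774/4127)
  = (480/4127)    [-7774 ≡ 480 mod 4127]
  = (15/4127)    [4127 ≡ 7 mod 8 ⇒ (2/4127)^5 = +1]
  = -(4127/15)    [QR: both ≡ 3 mod 4, sign flips]
  = -(2/15)    [4127 ≡ 2 mod 15]
  = -(1/15)    [15 ≡ 7 mod 8 ⇒ (2/15) = +1]
  = -1    [(1/15) = 1]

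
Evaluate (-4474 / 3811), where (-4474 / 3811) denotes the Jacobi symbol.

1

(-4474 / 3811)
  = -(4474 / 3811)    [3811 ≡ 3 mod 4 ⇒ (-1 / 3811) = -1]
  = -(663 / 3811)    [4474 ≡ 663 mod 3811]
  = (3811 / 663)    [QR: both ≡ 3 mod 4, sign flips]
  = (496 / 663)    [3811 ≡ 496 mod 663]
  = (31 / 663)    [663 ≡ 7 mod 8 ⇒ (2 / 663)^4 = +1]
  = -(663 / 31)    [QR: both ≡ 3 mod 4, sign flips]
  = -(12 / 31)    [663 ≡ 12 mod 31]
  = -(3 / 31)    [31 ≡ 7 mod 8 ⇒ (2 / 31)^2 = +1]
  = (31 / 3)    [QR: both ≡ 3 mod 4, sign flips]
  = (1 / 3)    [31 ≡ 1 mod 3]
  = 1    [(1 / 3) = 1]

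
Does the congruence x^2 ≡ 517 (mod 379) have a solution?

yes

(517/379)
  = (138/379)    [517 ≡ 138 mod 379]
  = -(69/379)    [379 ≡ 3 mod 8 ⇒ (2/379) = -1]
  = -(379/69)    [QR: 69 ≡ 1 mod 4, sign kept]
  = -(34/69)    [379 ≡ 34 mod 69]
  = (17/69)    [69 ≡ 5 mod 8 ⇒ (2/69) = -1]
  = (69/17)    [QR: 17 ≡ 1 mod 4, sign kept]
  = (1/17)    [69 ≡ 1 mod 17]
  = 1    [(1/17) = 1]
The Legendre symbol is 1, so x^2 ≡ 517 (mod 379) has solution.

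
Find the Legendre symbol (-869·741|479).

1

By multiplicativity, (-869·741|479) = (-869|479)·(741|479).
First factor (-869|479):
(-869|479)
  = (89|479)    [-869 ≡ 89 mod 479]
  = (479|89)    [QR: 89 ≡ 1 mod 4, sign kept]
  = (34|89)    [479 ≡ 34 mod 89]
  = (17|89)    [89 ≡ 1 mod 8 ⇒ (2|89) = +1]
  = (89|17)    [QR: 17 ≡ 1 mod 4, sign kept]
  = (4|17)    [89 ≡ 4 mod 17]
  = (1|17)    [17 ≡ 1 mod 8 ⇒ (2|17)^2 = +1]
  = 1    [(1|17) = 1]
Second factor (741|479):
(741|479)
  = (262|479)    [741 ≡ 262 mod 479]
  = (131|479)    [479 ≡ 7 mod 8 ⇒ (2|479) = +1]
  = -(479|131)    [QR: both ≡ 3 mod 4, sign flips]
  = -(86|131)    [479 ≡ 86 mod 131]
  = (43|131)    [131 ≡ 3 mod 8 ⇒ (2|131) = -1]
  = -(131|43)    [QR: both ≡ 3 mod 4, sign flips]
  = -(2|43)    [131 ≡ 2 mod 43]
  = (1|43)    [43 ≡ 3 mod 8 ⇒ (2|43) = -1]
  = 1    [(1|43) = 1]
Product: (1)·(1) = 1.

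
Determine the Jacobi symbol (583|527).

(583|527)
  = (56|527)    [583 ≡ 56 mod 527]
  = (7|527)    [527 ≡ 7 mod 8 ⇒ (2|527)^3 = +1]
  = -(527|7)    [QR: both ≡ 3 mod 4, sign flips]
  = -(2|7)    [527 ≡ 2 mod 7]
  = -(1|7)    [7 ≡ 7 mod 8 ⇒ (2|7) = +1]
  = -1    [(1|7) = 1]

-1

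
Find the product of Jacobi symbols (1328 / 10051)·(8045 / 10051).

By multiplicativity, (1328·8045 / 10051) = (1328 / 10051)·(8045 / 10051).
First factor (1328 / 10051):
(1328 / 10051)
  = (83 / 10051)    [10051 ≡ 3 mod 8 ⇒ (2 / 10051)^4 = +1]
  = -(10051 / 83)    [QR: both ≡ 3 mod 4, sign flips]
  = -(8 / 83)    [10051 ≡ 8 mod 83]
  = (1 / 83)    [83 ≡ 3 mod 8 ⇒ (2 / 83)^3 = -1]
  = 1    [(1 / 83) = 1]
Second factor (8045 / 10051):
(8045 / 10051)
  = (10051 / 8045)    [QR: 8045 ≡ 1 mod 4, sign kept]
  = (2006 / 8045)    [10051 ≡ 2006 mod 8045]
  = -(1003 / 8045)    [8045 ≡ 5 mod 8 ⇒ (2 / 8045) = -1]
  = -(8045 / 1003)    [QR: 8045 ≡ 1 mod 4, sign kept]
  = -(21 / 1003)    [8045 ≡ 21 mod 1003]
  = -(1003 / 21)    [QR: 21 ≡ 1 mod 4, sign kept]
  = -(16 / 21)    [1003 ≡ 16 mod 21]
  = -(1 / 21)    [21 ≡ 5 mod 8 ⇒ (2 / 21)^4 = +1]
  = -1    [(1 / 21) = 1]
Product: (1)·(-1) = -1.

-1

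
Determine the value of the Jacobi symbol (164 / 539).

-1

Factor out 2: 164 = 2^2·41. Since 539 ≡ 3 (mod 8), (2 / 539) = -1, and (2 / 539)^2 = +1. Now have (41 / 539).
41 ≡ 1 (mod 4), so quadratic reciprocity gives (41 / 539) = (539 / 41). Reduce: 539 ≡ 6 (mod 41). Now have (6 / 41).
Factor out 2: 6 = 2·3. Since 41 ≡ 1 (mod 8), (2 / 41) = +1. Now have (3 / 41).
41 ≡ 1 (mod 4), so quadratic reciprocity gives (3 / 41) = (41 / 3). Reduce: 41 ≡ 2 (mod 3). Now have (2 / 3).
Factor out 2: 2 = 2. Since 3 ≡ 3 (mod 8), (2 / 3) = -1. Now have -(1 / 3).
(1 / 3) = 1. Collecting the sign factors: -1.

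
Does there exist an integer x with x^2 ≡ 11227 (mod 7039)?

yes

Reduce the numerator: 11227 ≡ 4188 (mod 7039), so (11227/7039) = (4188/7039).
Factor out 2: 4188 = 2^2·1047. Since 7039 ≡ 7 (mod 8), (2/7039) = +1, and (2/7039)^2 = +1. Now have (1047/7039).
Both 1047 ≡ 3 and 7039 ≡ 3 (mod 4), so reciprocity gives (1047/7039) = -(7039/1047). Reduce: 7039 ≡ 757 (mod 1047). Now have -(757/1047).
757 ≡ 1 (mod 4), so quadratic reciprocity gives (757/1047) = (1047/757). Reduce: 1047 ≡ 290 (mod 757). Now have -(290/757).
Factor out 2: 290 = 2·145. Since 757 ≡ 5 (mod 8), (2/757) = -1. Now have (145/757).
145 ≡ 1 (mod 4), so quadratic reciprocity gives (145/757) = (757/145). Reduce: 757 ≡ 32 (mod 145). Now have (32/145).
Factor out 2: 32 = 2^5. Since 145 ≡ 1 (mod 8), (2/145) = +1, and (2/145)^5 = +1. Now have (1/145).
(1/145) = 1. Collecting the sign factors: 1.
The Legendre symbol is 1, so x^2 ≡ 11227 (mod 7039) has solution.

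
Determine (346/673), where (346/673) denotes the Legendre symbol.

Factor out 2: 346 = 2·173. Since 673 ≡ 1 (mod 8), (2/673) = +1. Now have (173/673).
173 ≡ 1 (mod 4), so quadratic reciprocity gives (173/673) = (673/173). Reduce: 673 ≡ 154 (mod 173). Now have (154/173).
Factor out 2: 154 = 2·77. Since 173 ≡ 5 (mod 8), (2/173) = -1. Now have -(77/173).
77 ≡ 1 (mod 4), so quadratic reciprocity gives (77/173) = (173/77). Reduce: 173 ≡ 19 (mod 77). Now have -(19/77).
77 ≡ 1 (mod 4), so quadratic reciprocity gives (19/77) = (77/19). Reduce: 77 ≡ 1 (mod 19). Now have -(1/19).
(1/19) = 1. Collecting the sign factors: -1.

-1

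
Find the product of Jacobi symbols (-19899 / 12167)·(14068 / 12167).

1

By multiplicativity, (-19899·14068 / 12167) = (-19899 / 12167)·(14068 / 12167).
First factor (-19899 / 12167):
(-19899 / 12167)
  = (4435 / 12167)    [-19899 ≡ 4435 mod 12167]
  = -(12167 / 4435)    [QR: both ≡ 3 mod 4, sign flips]
  = -(3297 / 4435)    [12167 ≡ 3297 mod 4435]
  = -(4435 / 3297)    [QR: 3297 ≡ 1 mod 4, sign kept]
  = -(1138 / 3297)    [4435 ≡ 1138 mod 3297]
  = -(569 / 3297)    [3297 ≡ 1 mod 8 ⇒ (2 / 3297) = +1]
  = -(3297 / 569)    [QR: 569 ≡ 1 mod 4, sign kept]
  = -(452 / 569)    [3297 ≡ 452 mod 569]
  = -(113 / 569)    [569 ≡ 1 mod 8 ⇒ (2 / 569)^2 = +1]
  = -(569 / 113)    [QR: 113 ≡ 1 mod 4, sign kept]
  = -(4 / 113)    [569 ≡ 4 mod 113]
  = -(1 / 113)    [113 ≡ 1 mod 8 ⇒ (2 / 113)^2 = +1]
  = -1    [(1 / 113) = 1]
Second factor (14068 / 12167):
(14068 / 12167)
  = (1901 / 12167)    [14068 ≡ 1901 mod 12167]
  = (12167 / 1901)    [QR: 1901 ≡ 1 mod 4, sign kept]
  = (761 / 1901)    [12167 ≡ 761 mod 1901]
  = (1901 / 761)    [QR: 761 ≡ 1 mod 4, sign kept]
  = (379 / 761)    [1901 ≡ 379 mod 761]
  = (761 / 379)    [QR: 761 ≡ 1 mod 4, sign kept]
  = (3 / 379)    [761 ≡ 3 mod 379]
  = -(379 / 3)    [QR: both ≡ 3 mod 4, sign flips]
  = -(1 / 3)    [379 ≡ 1 mod 3]
  = -1    [(1 / 3) = 1]
Product: (-1)·(-1) = 1.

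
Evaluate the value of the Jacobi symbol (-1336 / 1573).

1

(-1336 / 1573)
  = (237 / 1573)    [-1336 ≡ 237 mod 1573]
  = (1573 / 237)    [QR: 237 ≡ 1 mod 4, sign kept]
  = (151 / 237)    [1573 ≡ 151 mod 237]
  = (237 / 151)    [QR: 237 ≡ 1 mod 4, sign kept]
  = (86 / 151)    [237 ≡ 86 mod 151]
  = (43 / 151)    [151 ≡ 7 mod 8 ⇒ (2 / 151) = +1]
  = -(151 / 43)    [QR: both ≡ 3 mod 4, sign flips]
  = -(22 / 43)    [151 ≡ 22 mod 43]
  = (11 / 43)    [43 ≡ 3 mod 8 ⇒ (2 / 43) = -1]
  = -(43 / 11)    [QR: both ≡ 3 mod 4, sign flips]
  = -(10 / 11)    [43 ≡ 10 mod 11]
  = (5 / 11)    [11 ≡ 3 mod 8 ⇒ (2 / 11) = -1]
  = (11 / 5)    [QR: 5 ≡ 1 mod 4, sign kept]
  = (1 / 5)    [11 ≡ 1 mod 5]
  = 1    [(1 / 5) = 1]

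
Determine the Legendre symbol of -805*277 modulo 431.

1

By multiplicativity, (-805·277/431) = (-805/431)·(277/431).
First factor (-805/431):
(-805/431)
  = (57/431)    [-805 ≡ 57 mod 431]
  = (431/57)    [QR: 57 ≡ 1 mod 4, sign kept]
  = (32/57)    [431 ≡ 32 mod 57]
  = (1/57)    [57 ≡ 1 mod 8 ⇒ (2/57)^5 = +1]
  = 1    [(1/57) = 1]
Second factor (277/431):
(277/431)
  = (431/277)    [QR: 277 ≡ 1 mod 4, sign kept]
  = (154/277)    [431 ≡ 154 mod 277]
  = -(77/277)    [277 ≡ 5 mod 8 ⇒ (2/277) = -1]
  = -(277/77)    [QR: 77 ≡ 1 mod 4, sign kept]
  = -(46/77)    [277 ≡ 46 mod 77]
  = (23/77)    [77 ≡ 5 mod 8 ⇒ (2/77) = -1]
  = (77/23)    [QR: 77 ≡ 1 mod 4, sign kept]
  = (8/23)    [77 ≡ 8 mod 23]
  = (1/23)    [23 ≡ 7 mod 8 ⇒ (2/23)^3 = +1]
  = 1    [(1/23) = 1]
Product: (1)·(1) = 1.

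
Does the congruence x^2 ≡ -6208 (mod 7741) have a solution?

Reduce the numerator: -6208 ≡ 1533 (mod 7741), so (-6208/7741) = (1533/7741).
1533 ≡ 1 (mod 4), so quadratic reciprocity gives (1533/7741) = (7741/1533). Reduce: 7741 ≡ 76 (mod 1533). Now have (76/1533).
Factor out 2: 76 = 2^2·19. Since 1533 ≡ 5 (mod 8), (2/1533) = -1, and (2/1533)^2 = +1. Now have (19/1533).
1533 ≡ 1 (mod 4), so quadratic reciprocity gives (19/1533) = (1533/19). Reduce: 1533 ≡ 13 (mod 19). Now have (13/19).
13 ≡ 1 (mod 4), so quadratic reciprocity gives (13/19) = (19/13). Reduce: 19 ≡ 6 (mod 13). Now have (6/13).
Factor out 2: 6 = 2·3. Since 13 ≡ 5 (mod 8), (2/13) = -1. Now have -(3/13).
13 ≡ 1 (mod 4), so quadratic reciprocity gives (3/13) = (13/3). Reduce: 13 ≡ 1 (mod 3). Now have -(1/3).
(1/3) = 1. Collecting the sign factors: -1.
The Legendre symbol is -1, so x^2 ≡ -6208 (mod 7741) has no solution.

no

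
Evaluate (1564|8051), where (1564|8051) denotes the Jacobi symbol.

1

(1564|8051)
  = (391|8051)    [8051 ≡ 3 mod 8 ⇒ (2|8051)^2 = +1]
  = -(8051|391)    [QR: both ≡ 3 mod 4, sign flips]
  = -(231|391)    [8051 ≡ 231 mod 391]
  = (391|231)    [QR: both ≡ 3 mod 4, sign flips]
  = (160|231)    [391 ≡ 160 mod 231]
  = (5|231)    [231 ≡ 7 mod 8 ⇒ (2|231)^5 = +1]
  = (231|5)    [QR: 5 ≡ 1 mod 4, sign kept]
  = (1|5)    [231 ≡ 1 mod 5]
  = 1    [(1|5) = 1]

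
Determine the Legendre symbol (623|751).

Both 623 ≡ 3 and 751 ≡ 3 (mod 4), so reciprocity gives (623|751) = -(751|623). Reduce: 751 ≡ 128 (mod 623). Now have -(128|623).
Factor out 2: 128 = 2^7. Since 623 ≡ 7 (mod 8), (2|623) = +1, and (2|623)^7 = +1. Now have -(1|623).
(1|623) = 1. Collecting the sign factors: -1.

-1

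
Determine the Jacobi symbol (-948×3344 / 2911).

By multiplicativity, (-948·3344 / 2911) = (-948 / 2911)·(3344 / 2911).
First factor (-948 / 2911):
(-948 / 2911)
  = -(948 / 2911)    [2911 ≡ 3 mod 4 ⇒ (-1 / 2911) = -1]
  = -(237 / 2911)    [2911 ≡ 7 mod 8 ⇒ (2 / 2911)^2 = +1]
  = -(2911 / 237)    [QR: 237 ≡ 1 mod 4, sign kept]
  = -(67 / 237)    [2911 ≡ 67 mod 237]
  = -(237 / 67)    [QR: 237 ≡ 1 mod 4, sign kept]
  = -(36 / 67)    [237 ≡ 36 mod 67]
  = -(9 / 67)    [67 ≡ 3 mod 8 ⇒ (2 / 67)^2 = +1]
  = -(67 / 9)    [QR: 9 ≡ 1 mod 4, sign kept]
  = -(4 / 9)    [67 ≡ 4 mod 9]
  = -(1 / 9)    [9 ≡ 1 mod 8 ⇒ (2 / 9)^2 = +1]
  = -1    [(1 / 9) = 1]
Second factor (3344 / 2911):
(3344 / 2911)
  = (433 / 2911)    [3344 ≡ 433 mod 2911]
  = (2911 / 433)    [QR: 433 ≡ 1 mod 4, sign kept]
  = (313 / 433)    [2911 ≡ 313 mod 433]
  = (433 / 313)    [QR: 313 ≡ 1 mod 4, sign kept]
  = (120 / 313)    [433 ≡ 120 mod 313]
  = (15 / 313)    [313 ≡ 1 mod 8 ⇒ (2 / 313)^3 = +1]
  = (313 / 15)    [QR: 313 ≡ 1 mod 4, sign kept]
  = (13 / 15)    [313 ≡ 13 mod 15]
  = (15 / 13)    [QR: 13 ≡ 1 mod 4, sign kept]
  = (2 / 13)    [15 ≡ 2 mod 13]
  = -(1 / 13)    [13 ≡ 5 mod 8 ⇒ (2 / 13) = -1]
  = -1    [(1 / 13) = 1]
Product: (-1)·(-1) = 1.

1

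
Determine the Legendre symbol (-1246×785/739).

1

By multiplicativity, (-1246·785/739) = (-1246/739)·(785/739).
First factor (-1246/739):
Pull out -1: (-1246/739) = (-1/739)·(1246/739). Since 739 ≡ 3 (mod 4), (-1/739) = -1. Now have -(1246/739).
Reduce the numerator: 1246 ≡ 507 (mod 739), so (1246/739) = (507/739).
Both 507 ≡ 3 and 739 ≡ 3 (mod 4), so reciprocity gives (507/739) = -(739/507). Reduce: 739 ≡ 232 (mod 507). Now have (232/507).
Factor out 2: 232 = 2^3·29. Since 507 ≡ 3 (mod 8), (2/507) = -1, and (2/507)^3 = -1. Now have -(29/507).
29 ≡ 1 (mod 4), so quadratic reciprocity gives (29/507) = (507/29). Reduce: 507 ≡ 14 (mod 29). Now have -(14/29).
Factor out 2: 14 = 2·7. Since 29 ≡ 5 (mod 8), (2/29) = -1. Now have (7/29).
29 ≡ 1 (mod 4), so quadratic reciprocity gives (7/29) = (29/7). Reduce: 29 ≡ 1 (mod 7). Now have (1/7).
(1/7) = 1. Collecting the sign factors: 1.
Second factor (785/739):
Reduce the numerator: 785 ≡ 46 (mod 739), so (785/739) = (46/739).
Factor out 2: 46 = 2·23. Since 739 ≡ 3 (mod 8), (2/739) = -1. Now have -(23/739).
Both 23 ≡ 3 and 739 ≡ 3 (mod 4), so reciprocity gives (23/739) = -(739/23). Reduce: 739 ≡ 3 (mod 23). Now have (3/23).
Both 3 ≡ 3 and 23 ≡ 3 (mod 4), so reciprocity gives (3/23) = -(23/3). Reduce: 23 ≡ 2 (mod 3). Now have -(2/3).
Factor out 2: 2 = 2. Since 3 ≡ 3 (mod 8), (2/3) = -1. Now have (1/3).
(1/3) = 1. Collecting the sign factors: 1.
Product: (1)·(1) = 1.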